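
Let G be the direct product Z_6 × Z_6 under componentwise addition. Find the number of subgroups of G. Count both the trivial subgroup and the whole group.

30

|G| = 36, so by Lagrange every subgroup order divides 36. Divisors: 1, 2, 3, 4, 6, 9, 12, 18, 36.
Subgroups by order — order 1: 1; order 2: 3; order 3: 4; order 4: 1; order 6: 12; order 9: 1; order 12: 4; order 18: 3; order 36: 1.
Total: 1 + 3 + 4 + 1 + 12 + 1 + 4 + 3 + 1 = 30.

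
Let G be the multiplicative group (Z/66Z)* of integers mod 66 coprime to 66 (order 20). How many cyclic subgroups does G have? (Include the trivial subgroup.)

8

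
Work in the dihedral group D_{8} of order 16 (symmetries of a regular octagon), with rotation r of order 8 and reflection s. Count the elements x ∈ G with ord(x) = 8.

4

The elements of order 8 are: r, r^3, r^5, r^7.
That's 4.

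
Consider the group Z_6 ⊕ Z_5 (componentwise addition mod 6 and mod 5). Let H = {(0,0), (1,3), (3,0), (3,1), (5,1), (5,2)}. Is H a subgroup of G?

No

(3,1) ∈ H but its inverse (3,4) ∉ H, so H is not a subgroup.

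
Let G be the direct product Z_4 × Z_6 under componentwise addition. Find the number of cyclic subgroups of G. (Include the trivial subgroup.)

12

A cyclic subgroup of order d is generated by each of its φ(d) elements of order d, so the cyclic subgroups of order d number (#elements of order d)/φ(d).
Cyclic subgroups by order — order 1: 1; order 2: 3; order 3: 1; order 4: 2; order 6: 3; order 12: 2.
Total: 12.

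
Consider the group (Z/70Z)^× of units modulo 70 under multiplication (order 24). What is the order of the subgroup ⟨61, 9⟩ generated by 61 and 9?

12

|⟨61⟩| = 6 and |⟨9⟩| = 6, so |H| is a multiple of lcm(6, 6) = 6 and divides |G| = 24.
Closing under the operation: H = {1, 9, 11, 19, 29, 31, 39, 41, 51, 59, 61, 69}, so |H| = 12.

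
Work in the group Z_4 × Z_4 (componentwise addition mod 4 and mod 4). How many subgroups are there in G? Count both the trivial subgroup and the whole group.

15

|G| = 16, so by Lagrange every subgroup order divides 16. Divisors: 1, 2, 4, 8, 16.
Subgroups by order — order 1: 1; order 2: 3; order 4: 7; order 8: 3; order 16: 1.
Total: 1 + 3 + 7 + 3 + 1 = 15.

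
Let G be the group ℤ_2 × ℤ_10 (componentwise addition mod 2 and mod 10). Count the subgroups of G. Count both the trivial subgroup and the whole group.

10

|G| = 20, so by Lagrange every subgroup order divides 20. Divisors: 1, 2, 4, 5, 10, 20.
Subgroups by order — order 1: 1; order 2: 3; order 4: 1; order 5: 1; order 10: 3; order 20: 1.
Total: 1 + 3 + 1 + 1 + 3 + 1 = 10.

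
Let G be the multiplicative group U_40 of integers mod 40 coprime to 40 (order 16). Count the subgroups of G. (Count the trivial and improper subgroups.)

|G| = 16, so by Lagrange every subgroup order divides 16. Divisors: 1, 2, 4, 8, 16.
Subgroups by order — order 1: 1; order 2: 7; order 4: 11; order 8: 7; order 16: 1.
Total: 1 + 7 + 11 + 7 + 1 = 27.

27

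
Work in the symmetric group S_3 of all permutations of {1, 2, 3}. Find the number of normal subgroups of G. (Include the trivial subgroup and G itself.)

3

G has 6 subgroups. Checking conjugation-invariance by order — order 1: 1/1 normal; order 2: 0/3 normal; order 3: 1/1 normal; order 6: 1/1 normal.
Total normal subgroups: 3.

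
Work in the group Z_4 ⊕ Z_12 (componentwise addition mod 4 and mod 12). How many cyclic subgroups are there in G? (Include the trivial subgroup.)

A cyclic subgroup of order d is generated by each of its φ(d) elements of order d, so the cyclic subgroups of order d number (#elements of order d)/φ(d).
Cyclic subgroups by order — order 1: 1; order 2: 3; order 3: 1; order 4: 6; order 6: 3; order 12: 6.
Total: 20.

20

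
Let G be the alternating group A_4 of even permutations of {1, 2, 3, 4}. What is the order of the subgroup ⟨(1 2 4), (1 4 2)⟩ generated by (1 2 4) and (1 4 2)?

|⟨(1 2 4)⟩| = 3 and |⟨(1 4 2)⟩| = 3, so |H| is a multiple of lcm(3, 3) = 3 and divides |G| = 12.
Closing under the operation: H = {e, (1 2 4), (1 4 2)}, so |H| = 3.

3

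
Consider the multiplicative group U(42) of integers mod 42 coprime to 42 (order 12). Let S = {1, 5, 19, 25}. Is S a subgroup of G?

25 ∈ S but its inverse 37 ∉ S, so S is not a subgroup.

No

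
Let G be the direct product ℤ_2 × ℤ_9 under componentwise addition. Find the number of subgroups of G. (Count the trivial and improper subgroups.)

|G| = 18, so by Lagrange every subgroup order divides 18. Divisors: 1, 2, 3, 6, 9, 18.
Subgroups by order — order 1: 1; order 2: 1; order 3: 1; order 6: 1; order 9: 1; order 18: 1.
Total: 1 + 1 + 1 + 1 + 1 + 1 = 6.

6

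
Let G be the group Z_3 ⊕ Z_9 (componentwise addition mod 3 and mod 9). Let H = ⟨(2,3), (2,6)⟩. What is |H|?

|⟨(2,3)⟩| = 3 and |⟨(2,6)⟩| = 3, so |H| is a multiple of lcm(3, 3) = 3 and divides |G| = 27.
Closing under the operation: H = {(0,0), (0,3), (0,6), (1,0), (1,3), (1,6), (2,0), (2,3), (2,6)}, so |H| = 9.

9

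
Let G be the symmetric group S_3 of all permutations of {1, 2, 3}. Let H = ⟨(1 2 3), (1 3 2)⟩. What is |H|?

3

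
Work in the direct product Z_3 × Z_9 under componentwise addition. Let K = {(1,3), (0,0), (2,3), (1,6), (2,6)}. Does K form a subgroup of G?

No

|K| = 5 does not divide |G| = 27, so by Lagrange K is not a subgroup.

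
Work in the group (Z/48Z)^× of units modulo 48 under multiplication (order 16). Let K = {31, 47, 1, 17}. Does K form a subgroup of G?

|K| = 4 divides |G| = 16, consistent with Lagrange.
K contains the identity, every element's inverse is in K, and K is closed under ·: it is a subgroup.

Yes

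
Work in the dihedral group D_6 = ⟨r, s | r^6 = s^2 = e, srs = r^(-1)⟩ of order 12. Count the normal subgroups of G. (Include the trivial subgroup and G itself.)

G has 16 subgroups. Checking conjugation-invariance by order — order 1: 1/1 normal; order 2: 1/7 normal; order 3: 1/1 normal; order 4: 0/3 normal; order 6: 3/3 normal; order 12: 1/1 normal.
Total normal subgroups: 7.

7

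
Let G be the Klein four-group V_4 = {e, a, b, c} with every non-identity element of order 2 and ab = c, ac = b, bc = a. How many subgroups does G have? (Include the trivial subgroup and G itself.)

5

|G| = 4, so by Lagrange every subgroup order divides 4. Divisors: 1, 2, 4.
Subgroups by order — order 1: 1; order 2: 3; order 4: 1.
Total: 1 + 3 + 1 = 5.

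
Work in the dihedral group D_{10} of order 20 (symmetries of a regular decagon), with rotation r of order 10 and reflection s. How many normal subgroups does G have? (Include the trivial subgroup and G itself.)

7

G has 22 subgroups. Checking conjugation-invariance by order — order 1: 1/1 normal; order 2: 1/11 normal; order 4: 0/5 normal; order 5: 1/1 normal; order 10: 3/3 normal; order 20: 1/1 normal.
Total normal subgroups: 7.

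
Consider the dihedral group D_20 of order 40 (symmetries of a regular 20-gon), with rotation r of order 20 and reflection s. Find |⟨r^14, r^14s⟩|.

|⟨r^14⟩| = 10 and |⟨r^14s⟩| = 2, so |H| is a multiple of lcm(10, 2) = 10 and divides |G| = 40.
Closing under the operation: H = {e, r^2, r^4, r^6, r^8, r^10, r^12, r^14, r^16, r^18, s, r^2s, r^4s, r^6s, r^8s, r^10s, r^12s, r^14s, r^16s, r^18s}, so |H| = 20.

20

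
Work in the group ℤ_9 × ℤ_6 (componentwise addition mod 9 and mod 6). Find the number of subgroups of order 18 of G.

|G| = 54 and 18 | 54, so subgroups of order 18 are possible by Lagrange.
The subgroups of order 18 are: {(0,0), (0,1), (0,2), (0,3), (0,4), (0,5), (3,0), (3,1), (3,2), (3,3), (3,4), (3,5), (6,0), (6,1), (6,2), (6,3), (6,4), (6,5)}; {(0,0), (0,3), (1,0), (1,3), (2,0), (2,3), (3,0), (3,3), (4,0), (4,3), (5,0), (5,3), (6,0), (6,3), (7,0), (7,3), (8,0), (8,3)}; {(0,0), (0,3), (1,1), (1,4), (2,2), (2,5), (3,0), (3,3), (4,1), (4,4), (5,2), (5,5), (6,0), (6,3), (7,1), (7,4), (8,2), (8,5)}; {(0,0), (0,3), (1,2), (1,5), (2,1), (2,4), (3,0), (3,3), (4,2), (4,5), (5,1), (5,4), (6,0), (6,3), (7,2), (7,5), (8,1), (8,4)}.
So G has 4 subgroups of order 18.

4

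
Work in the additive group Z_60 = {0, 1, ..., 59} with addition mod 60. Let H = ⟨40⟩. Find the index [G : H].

20

|⟨40⟩| = 3 and |G| = 60.
By Lagrange, [G : H] = |G|/|H| = 60/3 = 20.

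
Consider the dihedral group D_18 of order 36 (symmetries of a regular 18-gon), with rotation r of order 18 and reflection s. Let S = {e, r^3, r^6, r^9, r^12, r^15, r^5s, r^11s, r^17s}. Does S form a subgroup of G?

No

Closure fails: r^11s · r^9 = r^2s ∉ S. So S is not a subgroup.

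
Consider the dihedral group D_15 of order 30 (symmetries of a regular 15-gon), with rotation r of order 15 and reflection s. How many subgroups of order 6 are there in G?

5

|G| = 30 and 6 | 30, so subgroups of order 6 are possible by Lagrange.
The subgroups of order 6 are: {e, r^5, r^10, s, r^5s, r^10s}; {e, r^5, r^10, rs, r^6s, r^11s}; {e, r^5, r^10, r^2s, r^7s, r^12s}; {e, r^5, r^10, r^3s, r^8s, r^13s}; … (5 in all).
So G has 5 subgroups of order 6.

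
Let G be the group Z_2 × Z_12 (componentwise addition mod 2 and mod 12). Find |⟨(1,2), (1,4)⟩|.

|⟨(1,2)⟩| = 6 and |⟨(1,4)⟩| = 6, so |H| is a multiple of lcm(6, 6) = 6 and divides |G| = 24.
Closing under the operation: H = {(0,0), (0,2), (0,4), (0,6), (0,8), (0,10), (1,0), (1,2), (1,4), (1,6), (1,8), (1,10)}, so |H| = 12.

12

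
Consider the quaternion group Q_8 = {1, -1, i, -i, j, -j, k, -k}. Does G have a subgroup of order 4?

4 | 8. A subgroup of order 4 is {1, -1, i, -i}.

Yes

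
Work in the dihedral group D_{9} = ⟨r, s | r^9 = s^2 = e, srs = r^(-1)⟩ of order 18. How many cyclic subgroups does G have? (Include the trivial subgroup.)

12

A cyclic subgroup of order d is generated by each of its φ(d) elements of order d, so the cyclic subgroups of order d number (#elements of order d)/φ(d).
Cyclic subgroups by order — order 1: 1; order 2: 9; order 3: 1; order 9: 1.
Total: 12.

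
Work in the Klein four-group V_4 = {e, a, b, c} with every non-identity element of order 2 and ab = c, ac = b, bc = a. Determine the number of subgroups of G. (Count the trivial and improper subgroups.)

5

|G| = 4, so by Lagrange every subgroup order divides 4. Divisors: 1, 2, 4.
Subgroups by order — order 1: 1; order 2: 3; order 4: 1.
Total: 1 + 3 + 1 = 5.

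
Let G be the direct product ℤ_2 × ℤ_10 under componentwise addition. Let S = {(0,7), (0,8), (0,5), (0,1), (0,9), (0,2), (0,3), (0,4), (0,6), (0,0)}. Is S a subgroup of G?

|S| = 10 divides |G| = 20, consistent with Lagrange.
S contains the identity, every element's inverse is in S, and S is closed under +: it is a subgroup.
In fact S = ⟨(0,1)⟩.

Yes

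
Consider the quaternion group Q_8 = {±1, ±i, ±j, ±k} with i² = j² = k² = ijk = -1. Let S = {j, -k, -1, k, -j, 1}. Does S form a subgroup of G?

|S| = 6 does not divide |G| = 8, so by Lagrange S is not a subgroup.

No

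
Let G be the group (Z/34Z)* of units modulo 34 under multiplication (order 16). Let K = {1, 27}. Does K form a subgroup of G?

No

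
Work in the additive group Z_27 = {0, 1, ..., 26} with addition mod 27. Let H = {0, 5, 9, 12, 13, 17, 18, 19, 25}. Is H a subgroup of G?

No

5 ∈ H but its inverse 22 ∉ H, so H is not a subgroup.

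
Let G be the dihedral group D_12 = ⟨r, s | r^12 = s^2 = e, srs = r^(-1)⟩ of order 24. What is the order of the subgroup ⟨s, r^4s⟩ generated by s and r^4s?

6

|⟨s⟩| = 2 and |⟨r^4s⟩| = 2, so |H| is a multiple of lcm(2, 2) = 2 and divides |G| = 24.
Closing under the operation: H = {e, r^4, r^8, s, r^4s, r^8s}, so |H| = 6.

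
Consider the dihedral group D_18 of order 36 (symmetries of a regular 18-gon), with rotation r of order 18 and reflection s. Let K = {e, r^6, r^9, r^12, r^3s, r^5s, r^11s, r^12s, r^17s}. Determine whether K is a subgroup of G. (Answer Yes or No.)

No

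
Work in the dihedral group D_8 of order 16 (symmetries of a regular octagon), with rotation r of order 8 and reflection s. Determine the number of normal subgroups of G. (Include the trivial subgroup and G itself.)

7

G has 19 subgroups. Checking conjugation-invariance by order — order 1: 1/1 normal; order 2: 1/9 normal; order 4: 1/5 normal; order 8: 3/3 normal; order 16: 1/1 normal.
Total normal subgroups: 7.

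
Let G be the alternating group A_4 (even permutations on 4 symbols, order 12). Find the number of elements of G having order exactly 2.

3

The elements of order 2 are: (1 2)(3 4), (1 3)(2 4), (1 4)(2 3).
That's 3.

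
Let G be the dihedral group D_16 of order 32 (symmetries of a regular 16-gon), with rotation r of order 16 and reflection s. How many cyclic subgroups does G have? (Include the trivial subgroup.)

Each element a generates a cyclic subgroup ⟨a⟩; distinct elements may generate the same one (a cyclic group of order d has φ(d) generators).
Cyclic subgroups by order — order 1: 1; order 2: 17; order 4: 1; order 8: 1; order 16: 1.
Total: 21.

21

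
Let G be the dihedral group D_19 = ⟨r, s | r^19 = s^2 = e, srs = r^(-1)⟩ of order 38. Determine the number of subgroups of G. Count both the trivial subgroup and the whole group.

22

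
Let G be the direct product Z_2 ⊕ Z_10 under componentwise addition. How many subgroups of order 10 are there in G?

3

|G| = 20 and 10 | 20, so subgroups of order 10 are possible by Lagrange.
The subgroups of order 10 are: {(0,0), (0,1), (0,2), (0,3), (0,4), (0,5), (0,6), (0,7), (0,8), (0,9)}; {(0,0), (0,2), (0,4), (0,6), (0,8), (1,0), (1,2), (1,4), (1,6), (1,8)}; {(0,0), (0,2), (0,4), (0,6), (0,8), (1,1), (1,3), (1,5), (1,7), (1,9)}.
So G has 3 subgroups of order 10.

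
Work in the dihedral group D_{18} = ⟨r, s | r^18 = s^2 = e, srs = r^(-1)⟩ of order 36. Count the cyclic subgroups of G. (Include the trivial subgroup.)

24

Group the elements of G by the cyclic subgroup they generate; each cyclic subgroup of order d accounts for φ(d) elements.
Cyclic subgroups by order — order 1: 1; order 2: 19; order 3: 1; order 6: 1; order 9: 1; order 18: 1.
Total: 24.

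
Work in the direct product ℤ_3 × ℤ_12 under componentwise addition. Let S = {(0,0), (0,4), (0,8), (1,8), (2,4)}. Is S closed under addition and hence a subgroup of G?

No

|S| = 5 does not divide |G| = 36, so by Lagrange S is not a subgroup.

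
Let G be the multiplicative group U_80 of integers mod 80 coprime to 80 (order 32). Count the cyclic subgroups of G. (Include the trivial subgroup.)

20

Each element a generates a cyclic subgroup ⟨a⟩; distinct elements may generate the same one (a cyclic group of order d has φ(d) generators).
Cyclic subgroups by order — order 1: 1; order 2: 7; order 4: 12.
Total: 20.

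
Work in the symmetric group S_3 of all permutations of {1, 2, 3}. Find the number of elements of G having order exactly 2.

3

The elements of order 2 are: (2 3), (1 2), (1 3).
That's 3.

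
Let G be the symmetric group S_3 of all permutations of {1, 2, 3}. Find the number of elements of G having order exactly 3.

The elements of order 3 are: (1 2 3), (1 3 2).
That's 2.

2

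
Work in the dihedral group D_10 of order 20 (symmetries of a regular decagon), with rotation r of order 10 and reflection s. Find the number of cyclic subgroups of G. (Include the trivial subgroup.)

A cyclic subgroup of order d is generated by each of its φ(d) elements of order d, so the cyclic subgroups of order d number (#elements of order d)/φ(d).
Cyclic subgroups by order — order 1: 1; order 2: 11; order 5: 1; order 10: 1.
Total: 14.

14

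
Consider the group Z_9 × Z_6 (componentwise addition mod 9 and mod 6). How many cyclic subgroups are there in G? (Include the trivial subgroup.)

16

Group the elements of G by the cyclic subgroup they generate; each cyclic subgroup of order d accounts for φ(d) elements.
Cyclic subgroups by order — order 1: 1; order 2: 1; order 3: 4; order 6: 4; order 9: 3; order 18: 3.
Total: 16.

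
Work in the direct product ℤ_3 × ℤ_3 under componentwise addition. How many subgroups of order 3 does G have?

4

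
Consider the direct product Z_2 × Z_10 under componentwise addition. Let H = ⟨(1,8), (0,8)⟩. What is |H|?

10

|⟨(1,8)⟩| = 10 and |⟨(0,8)⟩| = 5, so |H| is a multiple of lcm(10, 5) = 10 and divides |G| = 20.
Closing under the operation: H = {(0,0), (0,2), (0,4), (0,6), (0,8), (1,0), (1,2), (1,4), (1,6), (1,8)}, so |H| = 10.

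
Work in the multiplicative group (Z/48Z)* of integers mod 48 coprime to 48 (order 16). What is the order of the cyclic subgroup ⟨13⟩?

4

Compute successive powers of 13 mod 48: 13, 25, 37, 1; 13^4 ≡ 1 (mod 48).
So |⟨13⟩| = 4.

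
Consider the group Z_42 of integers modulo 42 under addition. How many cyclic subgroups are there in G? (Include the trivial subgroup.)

8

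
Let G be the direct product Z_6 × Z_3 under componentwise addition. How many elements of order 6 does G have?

8

An element (a,b) has order lcm(ord(a), ord(b)); count pairs with lcm equal to 6.
Enumerating gives 8 such elements.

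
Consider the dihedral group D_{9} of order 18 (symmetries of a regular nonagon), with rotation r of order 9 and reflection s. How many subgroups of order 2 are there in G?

|G| = 18 and 2 | 18, so subgroups of order 2 are possible by Lagrange.
The subgroups of order 2 are: {e, r^2s}; {e, r^3s}; {e, r^4s}; {e, r^5s}; … (9 in all).
So G has 9 subgroups of order 2.

9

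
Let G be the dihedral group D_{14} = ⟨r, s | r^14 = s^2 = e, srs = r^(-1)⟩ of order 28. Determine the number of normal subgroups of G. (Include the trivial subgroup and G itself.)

G has 28 subgroups. Checking conjugation-invariance by order — order 1: 1/1 normal; order 2: 1/15 normal; order 4: 0/7 normal; order 7: 1/1 normal; order 14: 3/3 normal; order 28: 1/1 normal.
Total normal subgroups: 7.

7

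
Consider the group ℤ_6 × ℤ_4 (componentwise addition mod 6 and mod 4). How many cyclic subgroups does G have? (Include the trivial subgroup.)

A cyclic subgroup of order d is generated by each of its φ(d) elements of order d, so the cyclic subgroups of order d number (#elements of order d)/φ(d).
Cyclic subgroups by order — order 1: 1; order 2: 3; order 3: 1; order 4: 2; order 6: 3; order 12: 2.
Total: 12.

12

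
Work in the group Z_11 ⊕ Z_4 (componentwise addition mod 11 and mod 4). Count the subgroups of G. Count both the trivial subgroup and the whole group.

6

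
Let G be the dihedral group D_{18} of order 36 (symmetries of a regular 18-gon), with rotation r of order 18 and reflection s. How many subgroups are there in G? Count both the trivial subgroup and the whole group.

45

|G| = 36, so by Lagrange every subgroup order divides 36. Divisors: 1, 2, 3, 4, 6, 9, 12, 18, 36.
Subgroups by order — order 1: 1; order 2: 19; order 3: 1; order 4: 9; order 6: 7; order 9: 1; order 12: 3; order 18: 3; order 36: 1.
Total: 1 + 19 + 1 + 9 + 7 + 1 + 3 + 3 + 1 = 45.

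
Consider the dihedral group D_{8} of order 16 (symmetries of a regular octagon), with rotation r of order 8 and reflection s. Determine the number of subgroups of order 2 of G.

|G| = 16 and 2 | 16, so subgroups of order 2 are possible by Lagrange.
The subgroups of order 2 are: {e, r^2s}; {e, r^3s}; {e, r^4}; {e, r^4s}; … (9 in all).
So G has 9 subgroups of order 2.

9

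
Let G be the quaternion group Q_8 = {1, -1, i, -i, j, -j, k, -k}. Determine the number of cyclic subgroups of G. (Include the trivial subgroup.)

Each element a generates a cyclic subgroup ⟨a⟩; distinct elements may generate the same one (a cyclic group of order d has φ(d) generators).
Cyclic subgroups by order — order 1: 1; order 2: 1; order 4: 3.
Total: 5.

5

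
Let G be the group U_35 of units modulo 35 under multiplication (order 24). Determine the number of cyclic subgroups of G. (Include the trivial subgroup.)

12

Each element a generates a cyclic subgroup ⟨a⟩; distinct elements may generate the same one (a cyclic group of order d has φ(d) generators).
Cyclic subgroups by order — order 1: 1; order 2: 3; order 3: 1; order 4: 2; order 6: 3; order 12: 2.
Total: 12.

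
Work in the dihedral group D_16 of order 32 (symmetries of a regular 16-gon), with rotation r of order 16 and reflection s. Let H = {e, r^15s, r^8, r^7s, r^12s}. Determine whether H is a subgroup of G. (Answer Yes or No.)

No

|H| = 5 does not divide |G| = 32, so by Lagrange H is not a subgroup.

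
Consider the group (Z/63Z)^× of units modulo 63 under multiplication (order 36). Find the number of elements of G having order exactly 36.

No element of G has order 36 (even though 36 | 36).

0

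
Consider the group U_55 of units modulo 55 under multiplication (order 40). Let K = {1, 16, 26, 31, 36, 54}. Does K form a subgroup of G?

No

|K| = 6 does not divide |G| = 40, so by Lagrange K is not a subgroup.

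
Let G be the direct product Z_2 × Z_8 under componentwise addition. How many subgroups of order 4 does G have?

3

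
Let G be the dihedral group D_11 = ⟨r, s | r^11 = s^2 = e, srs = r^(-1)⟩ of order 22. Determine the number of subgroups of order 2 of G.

11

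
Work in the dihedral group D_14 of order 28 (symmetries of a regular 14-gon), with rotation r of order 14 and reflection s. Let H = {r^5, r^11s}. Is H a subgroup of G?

The identity e ∉ H, so H is not a subgroup.

No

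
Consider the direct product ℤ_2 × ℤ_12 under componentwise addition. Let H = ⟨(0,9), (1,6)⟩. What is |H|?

8

|⟨(0,9)⟩| = 4 and |⟨(1,6)⟩| = 2, so |H| is a multiple of lcm(4, 2) = 4 and divides |G| = 24.
Closing under the operation: H = {(0,0), (0,3), (0,6), (0,9), (1,0), (1,3), (1,6), (1,9)}, so |H| = 8.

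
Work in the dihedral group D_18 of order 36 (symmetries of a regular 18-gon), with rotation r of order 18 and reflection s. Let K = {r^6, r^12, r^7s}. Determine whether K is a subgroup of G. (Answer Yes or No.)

The identity e ∉ K, so K is not a subgroup.

No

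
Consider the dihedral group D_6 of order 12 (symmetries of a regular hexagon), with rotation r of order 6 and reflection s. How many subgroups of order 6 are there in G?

|G| = 12 and 6 | 12, so subgroups of order 6 are possible by Lagrange.
The subgroups of order 6 are: {e, r, r^2, r^3, r^4, r^5}; {e, r^2, r^4, s, r^2s, r^4s}; {e, r^2, r^4, rs, r^3s, r^5s}.
So G has 3 subgroups of order 6.

3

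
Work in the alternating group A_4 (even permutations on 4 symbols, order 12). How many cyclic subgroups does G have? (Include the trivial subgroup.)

8

Group the elements of G by the cyclic subgroup they generate; each cyclic subgroup of order d accounts for φ(d) elements.
Cyclic subgroups by order — order 1: 1; order 2: 3; order 3: 4.
Total: 8.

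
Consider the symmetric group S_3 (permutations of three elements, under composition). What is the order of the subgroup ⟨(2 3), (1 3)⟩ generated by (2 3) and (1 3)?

6

|⟨(2 3)⟩| = 2 and |⟨(1 3)⟩| = 2, so |H| is a multiple of lcm(2, 2) = 2 and divides |G| = 6.
Closing {(2 3), (1 3)} under the group operation gives all of G, so |H| = 6.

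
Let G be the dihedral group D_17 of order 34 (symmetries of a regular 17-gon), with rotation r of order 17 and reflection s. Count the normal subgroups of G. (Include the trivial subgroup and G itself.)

G has 20 subgroups. Checking conjugation-invariance by order — order 1: 1/1 normal; order 2: 0/17 normal; order 17: 1/1 normal; order 34: 1/1 normal.
Total normal subgroups: 3.

3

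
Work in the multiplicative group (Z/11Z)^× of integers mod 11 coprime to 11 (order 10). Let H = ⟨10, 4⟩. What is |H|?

|⟨10⟩| = 2 and |⟨4⟩| = 5, so |H| is a multiple of lcm(2, 5) = 10 and divides |G| = 10.
Closing {10, 4} under the group operation gives all of G, so |H| = 10.

10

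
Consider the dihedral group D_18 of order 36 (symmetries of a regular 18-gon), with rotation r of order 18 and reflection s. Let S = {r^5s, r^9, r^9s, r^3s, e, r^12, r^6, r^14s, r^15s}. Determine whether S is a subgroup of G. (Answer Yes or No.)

Closure fails: r^9 · r^3s = r^12s ∉ S. So S is not a subgroup.

No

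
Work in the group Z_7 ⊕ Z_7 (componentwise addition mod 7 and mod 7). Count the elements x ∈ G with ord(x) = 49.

An element (a,b) has order lcm(ord(a), ord(b)); count pairs with lcm equal to 49.
Enumerating gives 0 such elements.

0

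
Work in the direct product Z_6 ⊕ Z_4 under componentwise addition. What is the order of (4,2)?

The order of (4,2) in Z_6 × Z_4 is lcm(ord(4) in Z_6, ord(2) in Z_4).
ord(4) = 3 and ord(2) = 2, so |⟨(4,2)⟩| = lcm(3, 2) = 6.

6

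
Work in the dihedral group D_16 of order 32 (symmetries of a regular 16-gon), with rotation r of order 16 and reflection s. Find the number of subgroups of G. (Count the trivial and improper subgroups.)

|G| = 32, so by Lagrange every subgroup order divides 32. Divisors: 1, 2, 4, 8, 16, 32.
Subgroups by order — order 1: 1; order 2: 17; order 4: 9; order 8: 5; order 16: 3; order 32: 1.
Total: 1 + 17 + 9 + 5 + 3 + 1 = 36.

36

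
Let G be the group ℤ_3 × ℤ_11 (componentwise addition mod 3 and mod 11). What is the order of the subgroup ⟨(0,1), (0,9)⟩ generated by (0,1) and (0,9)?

|⟨(0,1)⟩| = 11 and |⟨(0,9)⟩| = 11, so |H| is a multiple of lcm(11, 11) = 11 and divides |G| = 33.
Closing under the operation: H = {(0,0), (0,1), (0,2), (0,3), (0,4), (0,5), (0,6), (0,7), (0,8), (0,9), (0,10)}, so |H| = 11.

11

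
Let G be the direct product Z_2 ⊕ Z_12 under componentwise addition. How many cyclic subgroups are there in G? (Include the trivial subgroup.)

12

A cyclic subgroup of order d is generated by each of its φ(d) elements of order d, so the cyclic subgroups of order d number (#elements of order d)/φ(d).
Cyclic subgroups by order — order 1: 1; order 2: 3; order 3: 1; order 4: 2; order 6: 3; order 12: 2.
Total: 12.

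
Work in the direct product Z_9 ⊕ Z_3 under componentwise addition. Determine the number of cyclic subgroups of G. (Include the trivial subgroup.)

8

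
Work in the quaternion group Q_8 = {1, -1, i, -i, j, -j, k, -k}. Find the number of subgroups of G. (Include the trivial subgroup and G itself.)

6

|G| = 8, so by Lagrange every subgroup order divides 8. Divisors: 1, 2, 4, 8.
Subgroups by order — order 1: 1; order 2: 1; order 4: 3; order 8: 1.
Total: 1 + 1 + 3 + 1 = 6.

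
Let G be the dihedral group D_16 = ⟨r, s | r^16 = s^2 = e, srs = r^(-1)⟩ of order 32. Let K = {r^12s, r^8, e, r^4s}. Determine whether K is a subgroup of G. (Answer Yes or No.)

Yes

|K| = 4 divides |G| = 32, consistent with Lagrange.
K contains the identity, every element's inverse is in K, and K is closed under ·: it is a subgroup.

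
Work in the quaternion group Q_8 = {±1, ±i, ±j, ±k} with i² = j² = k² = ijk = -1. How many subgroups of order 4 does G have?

|G| = 8 and 4 | 8, so subgroups of order 4 are possible by Lagrange.
The subgroups of order 4 are: {1, -1, i, -i}; {1, -1, j, -j}; {1, -1, k, -k}.
So G has 3 subgroups of order 4.

3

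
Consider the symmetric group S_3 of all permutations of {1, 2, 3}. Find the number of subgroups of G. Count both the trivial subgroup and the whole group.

6

|G| = 6, so by Lagrange every subgroup order divides 6. Divisors: 1, 2, 3, 6.
Subgroups by order — order 1: 1; order 2: 3; order 3: 1; order 6: 1.
Total: 1 + 3 + 1 + 1 = 6.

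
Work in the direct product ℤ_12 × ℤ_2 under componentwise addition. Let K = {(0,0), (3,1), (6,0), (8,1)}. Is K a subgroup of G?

No

(8,1) ∈ K but its inverse (4,1) ∉ K, so K is not a subgroup.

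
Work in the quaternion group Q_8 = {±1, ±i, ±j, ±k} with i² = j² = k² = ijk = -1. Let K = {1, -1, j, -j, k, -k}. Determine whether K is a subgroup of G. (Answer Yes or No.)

No

|K| = 6 does not divide |G| = 8, so by Lagrange K is not a subgroup.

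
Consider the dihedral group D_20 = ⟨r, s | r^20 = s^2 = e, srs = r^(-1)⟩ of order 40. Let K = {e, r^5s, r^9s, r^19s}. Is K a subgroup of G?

No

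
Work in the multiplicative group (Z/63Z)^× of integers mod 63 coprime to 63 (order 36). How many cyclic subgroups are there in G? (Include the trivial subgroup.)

Each element a generates a cyclic subgroup ⟨a⟩; distinct elements may generate the same one (a cyclic group of order d has φ(d) generators).
Cyclic subgroups by order — order 1: 1; order 2: 3; order 3: 4; order 6: 12.
Total: 20.

20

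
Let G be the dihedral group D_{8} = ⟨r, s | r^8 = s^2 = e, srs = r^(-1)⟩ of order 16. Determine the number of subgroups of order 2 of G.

|G| = 16 and 2 | 16, so subgroups of order 2 are possible by Lagrange.
The subgroups of order 2 are: {e, r^2s}; {e, r^3s}; {e, r^4}; {e, r^4s}; … (9 in all).
So G has 9 subgroups of order 2.

9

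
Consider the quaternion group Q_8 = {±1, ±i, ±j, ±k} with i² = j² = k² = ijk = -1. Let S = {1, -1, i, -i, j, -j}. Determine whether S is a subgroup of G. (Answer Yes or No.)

|S| = 6 does not divide |G| = 8, so by Lagrange S is not a subgroup.

No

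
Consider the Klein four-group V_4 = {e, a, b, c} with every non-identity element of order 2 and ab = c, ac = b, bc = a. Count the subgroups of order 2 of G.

|G| = 4 and 2 | 4, so subgroups of order 2 are possible by Lagrange.
The subgroups of order 2 are: {e, a}; {e, b}; {e, c}.
So G has 3 subgroups of order 2.

3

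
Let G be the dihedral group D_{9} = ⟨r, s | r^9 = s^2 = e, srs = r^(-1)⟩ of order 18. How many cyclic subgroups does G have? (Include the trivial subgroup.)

12

Each element a generates a cyclic subgroup ⟨a⟩; distinct elements may generate the same one (a cyclic group of order d has φ(d) generators).
Cyclic subgroups by order — order 1: 1; order 2: 9; order 3: 1; order 9: 1.
Total: 12.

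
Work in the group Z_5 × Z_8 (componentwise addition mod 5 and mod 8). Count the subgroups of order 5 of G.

1

|G| = 40 and 5 | 40, so subgroups of order 5 are possible by Lagrange.
The subgroups of order 5 are: {(0,0), (1,0), (2,0), (3,0), (4,0)}.
So G has 1 subgroup of order 5.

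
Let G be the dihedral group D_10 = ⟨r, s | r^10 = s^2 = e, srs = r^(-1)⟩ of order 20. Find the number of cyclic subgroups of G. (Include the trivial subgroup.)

Group the elements of G by the cyclic subgroup they generate; each cyclic subgroup of order d accounts for φ(d) elements.
Cyclic subgroups by order — order 1: 1; order 2: 11; order 5: 1; order 10: 1.
Total: 14.

14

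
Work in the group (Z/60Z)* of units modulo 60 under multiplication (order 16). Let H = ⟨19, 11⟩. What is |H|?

4

|⟨19⟩| = 2 and |⟨11⟩| = 2, so |H| is a multiple of lcm(2, 2) = 2 and divides |G| = 16.
Closing under the operation: H = {1, 11, 19, 29}, so |H| = 4.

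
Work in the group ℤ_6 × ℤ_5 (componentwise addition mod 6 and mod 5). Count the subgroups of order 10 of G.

1

|G| = 30 and 10 | 30, so subgroups of order 10 are possible by Lagrange.
The subgroups of order 10 are: {(0,0), (0,1), (0,2), (0,3), (0,4), (3,0), (3,1), (3,2), (3,3), (3,4)}.
So G has 1 subgroup of order 10.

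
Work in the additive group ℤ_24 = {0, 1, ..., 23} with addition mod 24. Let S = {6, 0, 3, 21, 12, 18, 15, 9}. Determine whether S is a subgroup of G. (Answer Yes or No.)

|S| = 8 divides |G| = 24, consistent with Lagrange.
S contains the identity, every element's inverse is in S, and S is closed under +: it is a subgroup.
In fact S = ⟨3⟩.

Yes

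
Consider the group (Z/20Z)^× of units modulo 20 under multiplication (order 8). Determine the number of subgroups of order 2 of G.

|G| = 8 and 2 | 8, so subgroups of order 2 are possible by Lagrange.
The subgroups of order 2 are: {1, 11}; {1, 19}; {1, 9}.
So G has 3 subgroups of order 2.

3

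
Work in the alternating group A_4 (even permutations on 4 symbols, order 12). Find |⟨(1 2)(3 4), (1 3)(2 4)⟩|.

4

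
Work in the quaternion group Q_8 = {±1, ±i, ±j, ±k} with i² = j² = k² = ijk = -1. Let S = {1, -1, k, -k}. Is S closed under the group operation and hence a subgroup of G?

|S| = 4 divides |G| = 8, consistent with Lagrange.
S contains the identity, every element's inverse is in S, and S is closed under ·: it is a subgroup.
In fact S = ⟨-k⟩.

Yes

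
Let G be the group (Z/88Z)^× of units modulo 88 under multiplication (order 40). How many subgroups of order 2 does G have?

7

|G| = 40 and 2 | 40, so subgroups of order 2 are possible by Lagrange.
The subgroups of order 2 are: {1, 21}; {1, 23}; {1, 43}; {1, 45}; … (7 in all).
So G has 7 subgroups of order 2.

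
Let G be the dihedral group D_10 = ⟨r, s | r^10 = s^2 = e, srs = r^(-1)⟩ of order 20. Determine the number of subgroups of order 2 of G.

|G| = 20 and 2 | 20, so subgroups of order 2 are possible by Lagrange.
The subgroups of order 2 are: {e, r^2s}; {e, r^3s}; {e, r^4s}; {e, r^5}; … (11 in all).
So G has 11 subgroups of order 2.

11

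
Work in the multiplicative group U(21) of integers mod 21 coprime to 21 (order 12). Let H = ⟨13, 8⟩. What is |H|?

4

|⟨13⟩| = 2 and |⟨8⟩| = 2, so |H| is a multiple of lcm(2, 2) = 2 and divides |G| = 12.
Closing under the operation: H = {1, 8, 13, 20}, so |H| = 4.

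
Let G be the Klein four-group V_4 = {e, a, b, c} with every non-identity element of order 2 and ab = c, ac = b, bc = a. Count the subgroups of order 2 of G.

|G| = 4 and 2 | 4, so subgroups of order 2 are possible by Lagrange.
The subgroups of order 2 are: {e, a}; {e, b}; {e, c}.
So G has 3 subgroups of order 2.

3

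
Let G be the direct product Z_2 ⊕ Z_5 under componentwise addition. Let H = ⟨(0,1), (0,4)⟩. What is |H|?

|⟨(0,1)⟩| = 5 and |⟨(0,4)⟩| = 5, so |H| is a multiple of lcm(5, 5) = 5 and divides |G| = 10.
Closing under the operation: H = {(0,0), (0,1), (0,2), (0,3), (0,4)}, so |H| = 5.

5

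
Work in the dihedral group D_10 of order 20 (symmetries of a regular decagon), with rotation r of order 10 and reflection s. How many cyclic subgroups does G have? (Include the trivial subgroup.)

A cyclic subgroup of order d is generated by each of its φ(d) elements of order d, so the cyclic subgroups of order d number (#elements of order d)/φ(d).
Cyclic subgroups by order — order 1: 1; order 2: 11; order 5: 1; order 10: 1.
Total: 14.

14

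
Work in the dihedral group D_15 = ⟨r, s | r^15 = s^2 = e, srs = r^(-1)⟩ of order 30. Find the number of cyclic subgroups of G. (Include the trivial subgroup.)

19

Group the elements of G by the cyclic subgroup they generate; each cyclic subgroup of order d accounts for φ(d) elements.
Cyclic subgroups by order — order 1: 1; order 2: 15; order 3: 1; order 5: 1; order 15: 1.
Total: 19.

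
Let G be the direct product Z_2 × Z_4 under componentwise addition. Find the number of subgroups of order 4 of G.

3

|G| = 8 and 4 | 8, so subgroups of order 4 are possible by Lagrange.
The subgroups of order 4 are: {(0,0), (0,1), (0,2), (0,3)}; {(0,0), (0,2), (1,0), (1,2)}; {(0,0), (0,2), (1,1), (1,3)}.
So G has 3 subgroups of order 4.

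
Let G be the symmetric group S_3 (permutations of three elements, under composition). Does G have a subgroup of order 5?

No

5 does not divide |G| = 6, so by Lagrange no subgroup of order 5 exists.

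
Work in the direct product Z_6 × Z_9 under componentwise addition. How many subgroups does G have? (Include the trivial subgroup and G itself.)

|G| = 54, so by Lagrange every subgroup order divides 54. Divisors: 1, 2, 3, 6, 9, 18, 27, 54.
Subgroups by order — order 1: 1; order 2: 1; order 3: 4; order 6: 4; order 9: 4; order 18: 4; order 27: 1; order 54: 1.
Total: 1 + 1 + 4 + 4 + 4 + 4 + 1 + 1 = 20.

20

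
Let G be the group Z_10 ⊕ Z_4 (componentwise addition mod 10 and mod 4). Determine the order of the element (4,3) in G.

The order of (4,3) in Z_10 × Z_4 is lcm(ord(4) in Z_10, ord(3) in Z_4).
ord(4) = 5 and ord(3) = 4, so |⟨(4,3)⟩| = lcm(5, 4) = 20.

20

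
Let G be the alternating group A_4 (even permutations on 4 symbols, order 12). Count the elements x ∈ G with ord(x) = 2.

The elements of order 2 are: (1 2)(3 4), (1 3)(2 4), (1 4)(2 3).
That's 3.

3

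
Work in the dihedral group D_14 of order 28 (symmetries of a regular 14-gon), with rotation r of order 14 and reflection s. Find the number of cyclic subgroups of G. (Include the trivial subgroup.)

18

A cyclic subgroup of order d is generated by each of its φ(d) elements of order d, so the cyclic subgroups of order d number (#elements of order d)/φ(d).
Cyclic subgroups by order — order 1: 1; order 2: 15; order 7: 1; order 14: 1.
Total: 18.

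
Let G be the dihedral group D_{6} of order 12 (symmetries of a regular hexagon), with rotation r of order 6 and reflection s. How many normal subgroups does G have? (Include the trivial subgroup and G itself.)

7

G has 16 subgroups. Checking conjugation-invariance by order — order 1: 1/1 normal; order 2: 1/7 normal; order 3: 1/1 normal; order 4: 0/3 normal; order 6: 3/3 normal; order 12: 1/1 normal.
Total normal subgroups: 7.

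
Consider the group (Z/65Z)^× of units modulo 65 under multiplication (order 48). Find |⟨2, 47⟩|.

24

|⟨2⟩| = 12 and |⟨47⟩| = 4, so |H| is a multiple of lcm(12, 4) = 12 and divides |G| = 48.
Closing under the operation: H = {1, 2, 4, 7, 8, 9, 14, 16, 18, 28, 29, 32, 33, 36, 37, 47, 49, 51, 56, 57, 58, 61, 63, 64}, so |H| = 24.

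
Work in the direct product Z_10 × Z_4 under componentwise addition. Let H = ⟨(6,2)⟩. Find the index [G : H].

|⟨(6,2)⟩| = 10 and |G| = 40.
By Lagrange, [G : H] = |G|/|H| = 40/10 = 4.

4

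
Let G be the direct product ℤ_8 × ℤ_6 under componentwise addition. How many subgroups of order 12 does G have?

3

|G| = 48 and 12 | 48, so subgroups of order 12 are possible by Lagrange.
The subgroups of order 12 are: {(0,0), (0,1), (0,2), (0,3), (0,4), (0,5), (4,0), (4,1), (4,2), (4,3), (4,4), (4,5)}; {(0,0), (0,2), (0,4), (2,0), (2,2), (2,4), (4,0), (4,2), (4,4), (6,0), (6,2), (6,4)}; {(0,0), (0,2), (0,4), (2,1), (2,3), (2,5), (4,0), (4,2), (4,4), (6,1), (6,3), (6,5)}.
So G has 3 subgroups of order 12.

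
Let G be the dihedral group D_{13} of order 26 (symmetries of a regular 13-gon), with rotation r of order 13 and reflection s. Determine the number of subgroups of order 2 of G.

13

|G| = 26 and 2 | 26, so subgroups of order 2 are possible by Lagrange.
The subgroups of order 2 are: {e, r^10s}; {e, r^11s}; {e, r^12s}; {e, r^2s}; … (13 in all).
So G has 13 subgroups of order 2.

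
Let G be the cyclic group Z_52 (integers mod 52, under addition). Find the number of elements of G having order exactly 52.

In a cyclic group of order 52, the number of elements of order d (for d | 52) is φ(d).
φ(52) = 24.

24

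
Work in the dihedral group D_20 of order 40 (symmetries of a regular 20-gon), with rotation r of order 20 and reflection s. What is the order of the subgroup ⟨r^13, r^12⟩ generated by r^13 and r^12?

|⟨r^13⟩| = 20 and |⟨r^12⟩| = 5, so |H| is a multiple of lcm(20, 5) = 20 and divides |G| = 40.
Closing under the operation: H = {e, r, r^2, r^3, r^4, r^5, r^6, r^7, r^8, r^9, r^10, r^11, r^12, r^13, r^14, r^15, r^16, r^17, r^18, r^19}, so |H| = 20.

20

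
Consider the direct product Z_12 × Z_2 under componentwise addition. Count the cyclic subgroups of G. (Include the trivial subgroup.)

A cyclic subgroup of order d is generated by each of its φ(d) elements of order d, so the cyclic subgroups of order d number (#elements of order d)/φ(d).
Cyclic subgroups by order — order 1: 1; order 2: 3; order 3: 1; order 4: 2; order 6: 3; order 12: 2.
Total: 12.

12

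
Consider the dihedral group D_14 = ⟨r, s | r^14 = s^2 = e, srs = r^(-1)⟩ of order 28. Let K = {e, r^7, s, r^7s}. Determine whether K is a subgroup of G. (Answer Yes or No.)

Yes

|K| = 4 divides |G| = 28, consistent with Lagrange.
K contains the identity, every element's inverse is in K, and K is closed under ·: it is a subgroup.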